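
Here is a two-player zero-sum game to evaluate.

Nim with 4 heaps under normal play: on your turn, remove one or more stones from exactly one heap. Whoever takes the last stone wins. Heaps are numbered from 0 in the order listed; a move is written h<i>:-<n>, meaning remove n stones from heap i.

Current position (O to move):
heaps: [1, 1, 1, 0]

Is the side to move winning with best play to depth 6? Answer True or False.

p1 O@[(1,1,1,0)]: h0:-1[(0,1,1,0)]+1* h1:-1[(1,0,1,0)]+1 h2:-1[(1,1,0,0)]+1
p2 X@[(0,1,1,0)]: h1:-1[(0,0,1,0)]-1* h2:-1[(0,1,0,0)]-1
p3 O@[(0,0,1,0)]: h2:-1[(0,0,0,0)]+1*
p4 X@[(0,0,0,0)] terminal -1; root [(1,1,1,0)] d6

O winning at [(1,1,1,0)]: True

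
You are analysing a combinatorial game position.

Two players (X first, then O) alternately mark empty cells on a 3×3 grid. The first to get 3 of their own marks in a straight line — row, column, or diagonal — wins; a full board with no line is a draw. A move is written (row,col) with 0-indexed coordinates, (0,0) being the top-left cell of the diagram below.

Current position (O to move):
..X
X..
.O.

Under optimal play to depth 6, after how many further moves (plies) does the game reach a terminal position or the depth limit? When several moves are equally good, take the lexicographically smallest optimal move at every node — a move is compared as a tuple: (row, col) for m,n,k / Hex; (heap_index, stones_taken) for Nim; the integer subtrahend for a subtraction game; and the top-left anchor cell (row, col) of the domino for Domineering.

PV length from [..X/X../.O.]: 6 plies

p1 O@[..X/X../.O.]: (0,0)[O.X/X../.O.]-1 (0,1)[.OX/X../.O.]-1 (1,1)[..X/XO./.O.]+0* (1,2)[..X/X.O/.O.]-1 (2,0)[..X/X../OO.]-1 (2,2)[..X/X../.OO]-1
p2 X@[..X/XO./.O.]: (0,0)[X.X/XO./.O.]-1 (0,1)[.XX/XO./.O.]+0* (1,2)[..X/XOX/.O.]-1 (2,0)[..X/XO./XO.]-1 (2,2)[..X/XO./.OX]-1
p3 O@[.XX/XO./.O.]: (0,0)[OXX/XO./.O.]+0* (1,2)[.XX/XOO/.O.]-1 (2,0)[.XX/XO./OO.]-1 (2,2)[.XX/XO./.OO]-1
p4 X@[OXX/XO./.O.]: (1,2)[OXX/XOX/.O.]-1 (2,0)[OXX/XO./XO.]-1 (2,2)[OXX/XO./.OX]+0*
p5 O@[OXX/XO./.OX]: (1,2)[OXX/XOO/.OX]+0* (2,0)[OXX/XO./OOX]-1
p6 X@[OXX/XOO/.OX]: (2,0)[OXX/XOO/XOX]+0*
p7 O@[OXX/XOO/XOX] terminal +0; root [..X/X../.O.] d6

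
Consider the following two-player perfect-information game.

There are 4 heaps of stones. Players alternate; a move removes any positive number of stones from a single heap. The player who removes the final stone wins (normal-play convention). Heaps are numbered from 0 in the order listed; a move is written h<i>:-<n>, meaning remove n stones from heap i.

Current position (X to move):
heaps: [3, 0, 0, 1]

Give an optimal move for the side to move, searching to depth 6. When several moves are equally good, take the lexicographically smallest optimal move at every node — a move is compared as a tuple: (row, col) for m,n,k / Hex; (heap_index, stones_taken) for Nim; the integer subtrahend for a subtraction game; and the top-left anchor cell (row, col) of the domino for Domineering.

[(3,0,0,1)] X move#1: h0:-1:-1/(2,0,0,1), h0:-2:+1/(1,0,0,1)*, h0:-3:-1/(0,0,0,1), h3:-1:-1/(3,0,0,0)
[(1,0,0,1)] O move#2: h0:-1:-1/(0,0,0,1)*, h3:-1:-1/(1,0,0,0)
[(0,0,0,1)] X move#3: h3:-1:+1/(0,0,0,0)*
[(0,0,0,0)] end (terminal -1, O#4); searched (3,0,0,1) to 6

X's best at [(3,0,0,1)]: h0:-2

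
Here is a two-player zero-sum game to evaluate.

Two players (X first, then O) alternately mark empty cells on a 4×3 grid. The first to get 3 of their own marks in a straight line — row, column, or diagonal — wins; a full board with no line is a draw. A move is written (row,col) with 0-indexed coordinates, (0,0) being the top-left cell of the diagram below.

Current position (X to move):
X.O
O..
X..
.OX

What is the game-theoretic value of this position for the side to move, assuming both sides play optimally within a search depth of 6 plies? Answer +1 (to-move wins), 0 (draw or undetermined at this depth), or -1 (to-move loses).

value(X.O/O../X../.OX, X) = +1

[X.O/O../X../.OX] X move#1: (0,1):-1/XXO/O../X../.OX, (1,1):+0/X.O/OX./X../.OX, (1,2):+0/X.O/O.X/X../.OX, (2,1):+0/X.O/O../XX./.OX, (2,2):+1/X.O/O../X.X/.OX*, (3,0):-1/X.O/O../X../XOX
[X.O/O../X.X/.OX] O move#2: (0,1):-1/XOO/O../X.X/.OX*, (1,1):-1/X.O/OO./X.X/.OX, (1,2):-1/X.O/O.O/X.X/.OX, (2,1):-1/X.O/O../XOX/.OX, (3,0):-1/X.O/O../X.X/OOX
[XOO/O../X.X/.OX] X move#3: (1,1):+1/XOO/OX./X.X/.OX*, (1,2):+1/XOO/O.X/X.X/.OX, (2,1):+1/XOO/O../XXX/.OX, (3,0):+1/XOO/O../X.X/XOX
[XOO/OX./X.X/.OX] end (terminal -1, O#4); searched X.O/O../X../.OX to 6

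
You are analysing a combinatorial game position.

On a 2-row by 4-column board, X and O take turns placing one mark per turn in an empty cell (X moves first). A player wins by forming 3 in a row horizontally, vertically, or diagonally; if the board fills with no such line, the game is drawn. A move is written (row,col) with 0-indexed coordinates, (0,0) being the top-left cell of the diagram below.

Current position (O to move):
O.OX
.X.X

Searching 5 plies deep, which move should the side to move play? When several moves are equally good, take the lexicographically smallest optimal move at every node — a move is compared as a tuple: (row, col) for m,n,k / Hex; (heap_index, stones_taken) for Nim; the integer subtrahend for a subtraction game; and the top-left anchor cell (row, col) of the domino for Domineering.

O's best at [O.OX/.X.X]: (0,1)

ply 1, O at O.OX/.X.X | (0,1)=+1→OOOX/.X.X*; (1,0)=-1→O.OX/OX.X; (1,2)=+0→O.OX/.XOX
ply 2: OOOX/.X.X is terminal -1 (X); from O.OX/.X.X depth 5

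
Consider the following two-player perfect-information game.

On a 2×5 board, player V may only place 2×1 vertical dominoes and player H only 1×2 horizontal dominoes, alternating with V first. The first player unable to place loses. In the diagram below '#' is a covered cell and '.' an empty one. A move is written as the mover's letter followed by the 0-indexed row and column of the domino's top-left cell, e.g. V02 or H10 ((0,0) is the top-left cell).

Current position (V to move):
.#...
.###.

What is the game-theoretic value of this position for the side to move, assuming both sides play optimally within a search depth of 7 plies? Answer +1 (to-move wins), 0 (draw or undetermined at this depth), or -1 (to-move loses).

p1 V@[.#.../.###.]: V00[##.../####.]-1 V04[.#..#/.####]+1*
p2 H@[.#..#/.####]: H02[.####/.####]-1*
p3 V@[.####/.####]: V00[#####/#####]+1*
p4 H@[#####/#####] terminal -1; root [.#.../.###.] d7

value(.#.../.###., V) = +1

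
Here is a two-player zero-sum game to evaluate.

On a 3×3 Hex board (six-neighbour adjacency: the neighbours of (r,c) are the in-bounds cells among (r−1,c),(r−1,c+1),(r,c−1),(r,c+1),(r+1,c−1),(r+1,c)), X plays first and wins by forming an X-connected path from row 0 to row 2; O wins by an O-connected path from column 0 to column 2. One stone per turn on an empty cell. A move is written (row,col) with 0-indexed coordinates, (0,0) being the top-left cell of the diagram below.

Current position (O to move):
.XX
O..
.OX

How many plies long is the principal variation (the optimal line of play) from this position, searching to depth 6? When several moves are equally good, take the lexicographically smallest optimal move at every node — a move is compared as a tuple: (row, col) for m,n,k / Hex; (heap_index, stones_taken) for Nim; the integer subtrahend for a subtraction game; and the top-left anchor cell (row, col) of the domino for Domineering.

ply 1, O at .XX/O../.OX | (0,0)=-1→OXX/O../.OX; (1,1)=-1→.XX/OO./.OX; (1,2)=+1→.XX/O.O/.OX*; (2,0)=-1→.XX/O../OOX
ply 2, X at .XX/O.O/.OX | (0,0)=-1→XXX/O.O/.OX*; (1,1)=-1→.XX/OXO/.OX; (2,0)=-1→.XX/O.O/XOX
ply 3, O at XXX/O.O/.OX | (1,1)=+1→XXX/OOO/.OX*; (2,0)=+1→XXX/O.O/OOX
ply 4: XXX/OOO/.OX is terminal -1 (X); from .XX/O../.OX depth 6

PV length from [.XX/O../.OX]: 3 plies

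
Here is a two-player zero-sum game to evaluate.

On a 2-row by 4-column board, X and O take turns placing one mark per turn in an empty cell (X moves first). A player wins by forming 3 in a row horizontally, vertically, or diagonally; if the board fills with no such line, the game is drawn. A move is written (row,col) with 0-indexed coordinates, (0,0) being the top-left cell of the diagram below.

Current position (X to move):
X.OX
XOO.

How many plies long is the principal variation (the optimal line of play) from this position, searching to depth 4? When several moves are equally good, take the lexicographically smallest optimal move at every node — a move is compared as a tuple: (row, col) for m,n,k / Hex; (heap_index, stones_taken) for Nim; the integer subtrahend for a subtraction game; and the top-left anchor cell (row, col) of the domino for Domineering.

[X.OX/XOO.] X move#1: (0,1):-1/XXOX/XOO., (1,3):+0/X.OX/XOOX*
[X.OX/XOOX] O move#2: (0,1):+0/XOOX/XOOX*
[XOOX/XOOX] end (terminal +0, X#3); searched X.OX/XOO. to 4

PV length from [X.OX/XOO.]: 2 plies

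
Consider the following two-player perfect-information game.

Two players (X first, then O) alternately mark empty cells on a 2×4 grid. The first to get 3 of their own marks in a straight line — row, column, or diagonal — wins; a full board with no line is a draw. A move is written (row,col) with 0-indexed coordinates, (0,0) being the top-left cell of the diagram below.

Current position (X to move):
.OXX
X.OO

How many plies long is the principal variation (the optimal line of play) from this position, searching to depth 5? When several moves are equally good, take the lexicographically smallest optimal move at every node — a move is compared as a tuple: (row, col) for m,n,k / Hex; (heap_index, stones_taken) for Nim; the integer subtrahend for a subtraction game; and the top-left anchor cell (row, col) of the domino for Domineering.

PV length from [.OXX/X.OO]: 2 plies

p1 X@[.OXX/X.OO]: (0,0)[XOXX/X.OO]-1 (1,1)[.OXX/XXOO]+0*
p2 O@[.OXX/XXOO]: (0,0)[OOXX/XXOO]+0*
p3 X@[OOXX/XXOO] terminal +0; root [.OXX/X.OO] d5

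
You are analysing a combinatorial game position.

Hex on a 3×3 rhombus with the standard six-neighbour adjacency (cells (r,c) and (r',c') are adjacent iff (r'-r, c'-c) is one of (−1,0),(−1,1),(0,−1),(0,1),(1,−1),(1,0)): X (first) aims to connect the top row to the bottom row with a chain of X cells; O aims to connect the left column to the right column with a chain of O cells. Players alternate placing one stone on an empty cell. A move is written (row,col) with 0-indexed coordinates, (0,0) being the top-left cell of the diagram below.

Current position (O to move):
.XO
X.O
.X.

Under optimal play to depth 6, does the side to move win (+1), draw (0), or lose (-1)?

ply 1, O at .XO/X.O/.X. | (0,0)=-1→OXO/X.O/.X.*; (1,1)=-1→.XO/XOO/.X.; (2,0)=-1→.XO/X.O/OX.; (2,2)=-1→.XO/X.O/.XO
ply 2, X at OXO/X.O/.X. | (1,1)=+1→OXO/XXO/.X.*; (2,0)=+1→OXO/X.O/XX.; (2,2)=+1→OXO/X.O/.XX
ply 3: OXO/XXO/.X. is terminal -1 (O); from .XO/X.O/.X. depth 6

value(.XO/X.O/.X., O) = -1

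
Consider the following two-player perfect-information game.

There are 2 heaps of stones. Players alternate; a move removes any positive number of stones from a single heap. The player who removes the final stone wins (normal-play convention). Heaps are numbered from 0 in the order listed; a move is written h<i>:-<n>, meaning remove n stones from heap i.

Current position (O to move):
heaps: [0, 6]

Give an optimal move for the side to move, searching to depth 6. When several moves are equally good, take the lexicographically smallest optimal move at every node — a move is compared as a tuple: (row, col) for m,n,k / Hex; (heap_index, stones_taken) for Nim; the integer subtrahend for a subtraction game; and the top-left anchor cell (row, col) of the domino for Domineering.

[(0,6)] O move#1: h1:-1:-1/(0,5), h1:-2:-1/(0,4), h1:-3:-1/(0,3), h1:-4:-1/(0,2), h1:-5:-1/(0,1), h1:-6:+1/(0,0)*
[(0,0)] end (terminal -1, X#2); searched (0,6) to 6

O's best at [(0,6)]: h1:-6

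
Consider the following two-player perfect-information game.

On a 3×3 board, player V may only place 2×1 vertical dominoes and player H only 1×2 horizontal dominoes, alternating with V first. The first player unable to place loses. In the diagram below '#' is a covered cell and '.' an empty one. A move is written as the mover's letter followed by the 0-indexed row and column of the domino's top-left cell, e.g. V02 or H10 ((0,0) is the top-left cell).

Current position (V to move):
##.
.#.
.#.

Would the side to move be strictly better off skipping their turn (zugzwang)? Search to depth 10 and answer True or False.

p1 V@[##./.#./.#.]: V02[###/.##/.#.]+1* V10[##./##./##.]+1 V12[##./.##/.##]+1
p2 H@[###/.##/.#.] terminal -1; root [##./.#./.#.] d10
if V skipped the turn, H would face:
~ p1 H@[##./.#./.#.] terminal -1; root [##./.#./.#.] d10
compare (V): move=+1 vs pass=+1

zugzwang(##./.#./.#., V) = False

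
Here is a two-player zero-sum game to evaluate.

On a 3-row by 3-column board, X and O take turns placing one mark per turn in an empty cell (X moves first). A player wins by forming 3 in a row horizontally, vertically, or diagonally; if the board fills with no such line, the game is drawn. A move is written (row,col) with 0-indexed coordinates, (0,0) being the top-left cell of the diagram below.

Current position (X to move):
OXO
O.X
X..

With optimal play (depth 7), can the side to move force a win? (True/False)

ply 1, X at OXO/O.X/X.. | (1,1)=+0→OXO/OXX/X..; (2,1)=+1→OXO/O.X/XX.*; (2,2)=+0→OXO/O.X/X.X
ply 2, O at OXO/O.X/XX. | (1,1)=-1→OXO/OOX/XX.*; (2,2)=-1→OXO/O.X/XXO
ply 3, X at OXO/OOX/XX. | (2,2)=+1→OXO/OOX/XXX*
ply 4: OXO/OOX/XXX is terminal -1 (O); from OXO/O.X/X.. depth 7

X winning at [OXO/O.X/X..]: True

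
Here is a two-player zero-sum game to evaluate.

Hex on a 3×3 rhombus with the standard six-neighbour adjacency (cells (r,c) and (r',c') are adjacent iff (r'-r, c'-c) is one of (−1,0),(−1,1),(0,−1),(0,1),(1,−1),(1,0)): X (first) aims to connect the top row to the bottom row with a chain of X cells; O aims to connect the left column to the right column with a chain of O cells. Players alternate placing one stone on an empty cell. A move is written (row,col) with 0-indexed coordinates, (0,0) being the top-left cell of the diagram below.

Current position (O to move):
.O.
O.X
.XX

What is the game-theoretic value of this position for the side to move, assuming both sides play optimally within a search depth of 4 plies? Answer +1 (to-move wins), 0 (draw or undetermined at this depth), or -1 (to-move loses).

value(.O./O.X/.XX, O) = +1

p1 O@[.O./O.X/.XX]: (0,0)[OO./O.X/.XX]-1 (0,2)[.OO/O.X/.XX]+1* (1,1)[.O./OOX/.XX]-1 (2,0)[.O./O.X/OXX]-1
p2 X@[.OO/O.X/.XX] terminal -1; root [.O./O.X/.XX] d4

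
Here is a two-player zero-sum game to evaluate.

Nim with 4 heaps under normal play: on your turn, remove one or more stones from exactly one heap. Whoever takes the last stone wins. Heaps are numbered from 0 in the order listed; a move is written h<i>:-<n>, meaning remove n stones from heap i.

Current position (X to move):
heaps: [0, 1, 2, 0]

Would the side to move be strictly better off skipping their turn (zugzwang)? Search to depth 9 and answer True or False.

zugzwang((0,1,2,0), X) = False

ply 1, X at (0,1,2,0) | h1:-1=-1→(0,0,2,0); h2:-1=+1→(0,1,1,0)*; h2:-2=-1→(0,1,0,0)
ply 2, O at (0,1,1,0) | h1:-1=-1→(0,0,1,0)*; h2:-1=-1→(0,1,0,0)
ply 3, X at (0,0,1,0) | h2:-1=+1→(0,0,0,0)*
ply 4: (0,0,0,0) is terminal -1 (O); from (0,1,2,0) depth 9
if X skipped the turn, O would face:
~ ply 1, O at (0,1,2,0) | h1:-1=-1→(0,0,2,0); h2:-1=+1→(0,1,1,0)*; h2:-2=-1→(0,1,0,0)
~ ply 2, X at (0,1,1,0) | h1:-1=-1→(0,0,1,0)*; h2:-1=-1→(0,1,0,0)
~ ply 3, O at (0,0,1,0) | h2:-1=+1→(0,0,0,0)*
~ ply 4: (0,0,0,0) is terminal -1 (X); from (0,1,2,0) depth 9
compare (X): move=+1 vs pass=-1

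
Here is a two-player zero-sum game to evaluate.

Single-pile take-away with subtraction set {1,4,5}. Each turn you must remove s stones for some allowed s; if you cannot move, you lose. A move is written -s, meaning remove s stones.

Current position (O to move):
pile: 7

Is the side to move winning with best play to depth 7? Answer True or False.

O winning at [7]: True

ply 1, O at 7 | -1=-1→6; -4=-1→3; -5=+1→2*
ply 2, X at 2 | -1=-1→1*
ply 3, O at 1 | -1=+1→0*
ply 4: 0 is terminal -1 (X); from 7 depth 7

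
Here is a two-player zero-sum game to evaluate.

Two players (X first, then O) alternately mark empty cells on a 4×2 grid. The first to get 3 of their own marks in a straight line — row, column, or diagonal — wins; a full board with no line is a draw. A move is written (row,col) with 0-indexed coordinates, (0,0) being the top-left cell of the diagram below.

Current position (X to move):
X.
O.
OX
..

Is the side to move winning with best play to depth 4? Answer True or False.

[X./O./OX/..] X move#1: (0,1):-1/XX/O./OX/.., (1,1):-1/X./OX/OX/.., (3,0):+0/X./O./OX/X.*, (3,1):-1/X./O./OX/.X
[X./O./OX/X.] O move#2: (0,1):+0/XO/O./OX/X.*, (1,1):+0/X./OO/OX/X., (3,1):+0/X./O./OX/XO
[XO/O./OX/X.] X move#3: (1,1):+0/XO/OX/OX/X.*, (3,1):+0/XO/O./OX/XX
[XO/OX/OX/X.] O move#4: (3,1):+0/XO/OX/OX/XO*
[XO/OX/OX/XO] end (terminal +0, X#5); searched X./O./OX/.. to 4

X winning at [X./O./OX/..]: False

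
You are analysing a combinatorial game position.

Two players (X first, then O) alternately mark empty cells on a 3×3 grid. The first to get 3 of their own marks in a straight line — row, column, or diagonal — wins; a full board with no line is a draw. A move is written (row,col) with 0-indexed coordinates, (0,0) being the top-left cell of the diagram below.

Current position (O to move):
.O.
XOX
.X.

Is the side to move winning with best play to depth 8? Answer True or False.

ply 1, O at .O./XOX/.X. | (0,0)=+1→OO./XOX/.X.*; (0,2)=+1→.OO/XOX/.X.; (2,0)=+0→.O./XOX/OX.; (2,2)=+0→.O./XOX/.XO
ply 2, X at OO./XOX/.X. | (0,2)=-1→OOX/XOX/.X.*; (2,0)=-1→OO./XOX/XX.; (2,2)=-1→OO./XOX/.XX
ply 3, O at OOX/XOX/.X. | (2,0)=-1→OOX/XOX/OX.; (2,2)=+1→OOX/XOX/.XO*
ply 4: OOX/XOX/.XO is terminal -1 (X); from .O./XOX/.X. depth 8

O winning at [.O./XOX/.X.]: True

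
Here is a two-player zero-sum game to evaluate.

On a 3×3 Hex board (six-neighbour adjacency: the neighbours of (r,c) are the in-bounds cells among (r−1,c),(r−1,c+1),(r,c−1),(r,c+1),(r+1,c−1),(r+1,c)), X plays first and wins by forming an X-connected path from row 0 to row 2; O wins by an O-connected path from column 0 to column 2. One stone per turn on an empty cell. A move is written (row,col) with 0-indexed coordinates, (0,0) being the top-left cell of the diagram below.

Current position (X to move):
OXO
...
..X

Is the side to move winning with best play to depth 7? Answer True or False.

X winning at [OXO/.../..X]: True

p1 X@[OXO/.../..X]: (1,0)[OXO/X../..X]+1* (1,1)[OXO/.X./..X]+1 (1,2)[OXO/..X/..X]-1 (2,0)[OXO/.../X.X]+1 (2,1)[OXO/.../.XX]-1
p2 O@[OXO/X../..X]: (1,1)[OXO/XO./..X]-1* (1,2)[OXO/X.O/..X]-1 (2,0)[OXO/X../O.X]-1 (2,1)[OXO/X../.OX]-1
p3 X@[OXO/XO./..X]: (1,2)[OXO/XOX/..X]-1 (2,0)[OXO/XO./X.X]+1* (2,1)[OXO/XO./.XX]-1
p4 O@[OXO/XO./X.X] terminal -1; root [OXO/.../..X] d7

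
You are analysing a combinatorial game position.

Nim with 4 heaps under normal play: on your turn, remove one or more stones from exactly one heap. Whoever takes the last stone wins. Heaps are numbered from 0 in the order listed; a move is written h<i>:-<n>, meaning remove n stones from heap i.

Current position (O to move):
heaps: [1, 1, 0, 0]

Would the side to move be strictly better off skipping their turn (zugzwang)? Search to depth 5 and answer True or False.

zugzwang((1,1,0,0), O) = True

ply 1, O at (1,1,0,0) | h0:-1=-1→(0,1,0,0)*; h1:-1=-1→(1,0,0,0)
ply 2, X at (0,1,0,0) | h1:-1=+1→(0,0,0,0)*
ply 3: (0,0,0,0) is terminal -1 (O); from (1,1,0,0) depth 5
if O skipped the turn, X would face:
~ ply 1, X at (1,1,0,0) | h0:-1=-1→(0,1,0,0)*; h1:-1=-1→(1,0,0,0)
~ ply 2, O at (0,1,0,0) | h1:-1=+1→(0,0,0,0)*
~ ply 3: (0,0,0,0) is terminal -1 (X); from (1,1,0,0) depth 5
compare (O): move=-1 vs pass=+1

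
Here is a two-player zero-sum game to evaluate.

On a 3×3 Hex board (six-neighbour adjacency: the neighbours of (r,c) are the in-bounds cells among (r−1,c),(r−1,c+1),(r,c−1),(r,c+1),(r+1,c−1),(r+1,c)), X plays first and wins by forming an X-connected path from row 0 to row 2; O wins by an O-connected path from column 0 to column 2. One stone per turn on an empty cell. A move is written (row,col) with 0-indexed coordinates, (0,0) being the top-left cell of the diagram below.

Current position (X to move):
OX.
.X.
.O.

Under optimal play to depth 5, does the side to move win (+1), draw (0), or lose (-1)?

value(OX./.X./.O., X) = +1

ply 1, X at OX./.X./.O. | (0,2)=-1→OXX/.X./.O.; (1,0)=-1→OX./XX./.O.; (1,2)=+1→OX./.XX/.O.*; (2,0)=+1→OX./.X./XO.; (2,2)=+1→OX./.X./.OX
ply 2, O at OX./.XX/.O. | (0,2)=-1→OXO/.XX/.O.*; (1,0)=-1→OX./OXX/.O.; (2,0)=-1→OX./.XX/OO.; (2,2)=-1→OX./.XX/.OO
ply 3, X at OXO/.XX/.O. | (1,0)=+1→OXO/XXX/.O.*; (2,0)=+1→OXO/.XX/XO.; (2,2)=+1→OXO/.XX/.OX
ply 4, O at OXO/XXX/.O. | (2,0)=-1→OXO/XXX/OO.*; (2,2)=-1→OXO/XXX/.OO
ply 5, X at OXO/XXX/OO. | (2,2)=+1→OXO/XXX/OOX*
ply 6: OXO/XXX/OOX is terminal -1 (O); from OX./.X./.O. depth 5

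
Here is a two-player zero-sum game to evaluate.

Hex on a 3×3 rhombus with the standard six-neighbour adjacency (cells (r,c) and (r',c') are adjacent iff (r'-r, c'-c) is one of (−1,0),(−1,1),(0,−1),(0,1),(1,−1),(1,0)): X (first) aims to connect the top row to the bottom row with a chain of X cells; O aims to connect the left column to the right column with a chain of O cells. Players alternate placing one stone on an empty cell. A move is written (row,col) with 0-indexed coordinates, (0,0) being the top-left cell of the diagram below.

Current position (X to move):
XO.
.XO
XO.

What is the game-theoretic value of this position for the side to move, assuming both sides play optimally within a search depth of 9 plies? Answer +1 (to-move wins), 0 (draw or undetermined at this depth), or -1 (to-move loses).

value(XO./.XO/XO., X) = +1

ply 1, X at XO./.XO/XO. | (0,2)=+1→XOX/.XO/XO.*; (1,0)=+1→XO./XXO/XO.; (2,2)=+1→XO./.XO/XOX
ply 2: XOX/.XO/XO. is terminal -1 (O); from XO./.XO/XO. depth 9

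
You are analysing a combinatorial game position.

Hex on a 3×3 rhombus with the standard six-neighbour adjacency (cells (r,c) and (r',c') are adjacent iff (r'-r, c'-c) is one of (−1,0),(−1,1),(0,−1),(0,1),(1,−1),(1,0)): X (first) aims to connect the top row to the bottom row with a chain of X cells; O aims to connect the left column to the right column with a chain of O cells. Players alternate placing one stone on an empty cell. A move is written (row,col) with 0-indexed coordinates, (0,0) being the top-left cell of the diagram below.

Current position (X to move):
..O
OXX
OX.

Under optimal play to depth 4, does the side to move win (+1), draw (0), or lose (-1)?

ply 1, X at ..O/OXX/OX. | (0,0)=-1→X.O/OXX/OX.; (0,1)=+1→.XO/OXX/OX.*; (2,2)=-1→..O/OXX/OXX
ply 2: .XO/OXX/OX. is terminal -1 (O); from ..O/OXX/OX. depth 4

value(..O/OXX/OX., X) = +1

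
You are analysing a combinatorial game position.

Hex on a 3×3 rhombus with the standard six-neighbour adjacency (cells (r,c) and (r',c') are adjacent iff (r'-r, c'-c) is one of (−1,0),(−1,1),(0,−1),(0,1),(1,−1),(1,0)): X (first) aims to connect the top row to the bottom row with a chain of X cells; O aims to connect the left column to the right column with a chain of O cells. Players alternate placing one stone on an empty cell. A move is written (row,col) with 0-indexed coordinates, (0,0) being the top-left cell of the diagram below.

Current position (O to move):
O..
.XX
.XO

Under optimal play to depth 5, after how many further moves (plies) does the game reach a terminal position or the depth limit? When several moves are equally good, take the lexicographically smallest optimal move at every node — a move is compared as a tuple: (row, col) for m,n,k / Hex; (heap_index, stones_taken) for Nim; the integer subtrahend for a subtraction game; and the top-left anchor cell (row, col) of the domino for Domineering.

PV length from [O../.XX/.XO]: 2 plies

[O../.XX/.XO] O move#1: (0,1):-1/OO./.XX/.XO*, (0,2):-1/O.O/.XX/.XO, (1,0):-1/O../OXX/.XO, (2,0):-1/O../.XX/OXO
[OO./.XX/.XO] X move#2: (0,2):+1/OOX/.XX/.XO*, (1,0):-1/OO./XXX/.XO, (2,0):-1/OO./.XX/XXO
[OOX/.XX/.XO] end (terminal -1, O#3); searched O../.XX/.XO to 5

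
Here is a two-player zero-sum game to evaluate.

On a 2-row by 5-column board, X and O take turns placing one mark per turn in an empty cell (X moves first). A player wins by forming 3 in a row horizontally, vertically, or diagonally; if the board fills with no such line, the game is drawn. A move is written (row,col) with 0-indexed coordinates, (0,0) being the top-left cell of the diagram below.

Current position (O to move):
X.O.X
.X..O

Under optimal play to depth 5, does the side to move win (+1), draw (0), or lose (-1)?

value(X.O.X/.X..O, O) = 0

ply 1, O at X.O.X/.X..O | (0,1)=+0→XOO.X/.X..O*; (0,3)=+0→X.OOX/.X..O; (1,0)=+0→X.O.X/OX..O; (1,2)=+0→X.O.X/.XO.O; (1,3)=+0→X.O.X/.X.OO
ply 2, X at XOO.X/.X..O | (0,3)=+0→XOOXX/.X..O*; (1,0)=-1→XOO.X/XX..O; (1,2)=-1→XOO.X/.XX.O; (1,3)=-1→XOO.X/.X.XO
ply 3, O at XOOXX/.X..O | (1,0)=+0→XOOXX/OX..O*; (1,2)=+0→XOOXX/.XO.O; (1,3)=+0→XOOXX/.X.OO
ply 4, X at XOOXX/OX..O | (1,2)=+0→XOOXX/OXX.O*; (1,3)=+0→XOOXX/OX.XO
ply 5, O at XOOXX/OXX.O | (1,3)=+0→XOOXX/OXXOO*
ply 6: XOOXX/OXXOO is terminal +0 (X); from X.O.X/.X..O depth 5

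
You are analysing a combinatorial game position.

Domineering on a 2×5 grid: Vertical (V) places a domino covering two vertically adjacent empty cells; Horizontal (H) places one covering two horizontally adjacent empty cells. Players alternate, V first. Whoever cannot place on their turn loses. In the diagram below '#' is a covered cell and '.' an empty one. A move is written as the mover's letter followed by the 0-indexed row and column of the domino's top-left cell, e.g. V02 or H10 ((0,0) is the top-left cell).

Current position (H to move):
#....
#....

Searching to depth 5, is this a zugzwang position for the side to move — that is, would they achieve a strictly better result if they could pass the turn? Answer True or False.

ply 1, H at #..../#.... | H01=-1→###../#....; H02=+1→#.##./#....*; H03=-1→#..##/#....; H11=-1→#..../###..; H12=+1→#..../#.##.; H13=-1→#..../#..##
ply 2, V at #.##./#.... | V01=-1→####./##...*; V04=-1→#.###/#...#
ply 3, H at ####./##... | H12=-1→####./####.; H13=+1→####./##.##*
ply 4: ####./##.## is terminal -1 (V); from #..../#.... depth 5
pass branch (V moves first from the same position):
  | ply 1, V at #..../#.... | V01=-1→##.../##...*; V02=-1→#.#../#.#..; V03=-1→#..#./#..#.; V04=-1→#...#/#...#
  | ply 2, H at ##.../##... | H02=+1→####./##...*; H03=+1→##.##/##...; H12=+1→##.../####.; H13=+1→##.../##.##
  | ply 3, V at ####./##... | V04=-1→#####/##..#*
  | ply 4, H at #####/##..# | H12=+1→#####/#####*
  | ply 5: #####/##### is terminal -1 (V); from #..../#.... depth 5
H moving scores +1; H passing scores +1

zugzwang(#..../#...., H) = False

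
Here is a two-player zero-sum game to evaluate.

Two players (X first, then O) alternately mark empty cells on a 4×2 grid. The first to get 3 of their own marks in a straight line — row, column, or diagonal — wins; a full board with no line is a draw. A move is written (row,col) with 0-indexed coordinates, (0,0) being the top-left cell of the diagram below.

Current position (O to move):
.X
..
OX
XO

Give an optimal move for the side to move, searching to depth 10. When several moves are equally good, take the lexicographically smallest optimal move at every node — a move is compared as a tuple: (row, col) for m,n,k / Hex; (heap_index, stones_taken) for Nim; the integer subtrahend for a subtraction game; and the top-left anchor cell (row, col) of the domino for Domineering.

ply 1, O at .X/../OX/XO | (0,0)=-1→OX/../OX/XO; (1,0)=-1→.X/O./OX/XO; (1,1)=+0→.X/.O/OX/XO*
ply 2, X at .X/.O/OX/XO | (0,0)=+0→XX/.O/OX/XO*; (1,0)=+0→.X/XO/OX/XO
ply 3, O at XX/.O/OX/XO | (1,0)=+0→XX/OO/OX/XO*
ply 4: XX/OO/OX/XO is terminal +0 (X); from .X/../OX/XO depth 10

O's best at [.X/../OX/XO]: (1,1)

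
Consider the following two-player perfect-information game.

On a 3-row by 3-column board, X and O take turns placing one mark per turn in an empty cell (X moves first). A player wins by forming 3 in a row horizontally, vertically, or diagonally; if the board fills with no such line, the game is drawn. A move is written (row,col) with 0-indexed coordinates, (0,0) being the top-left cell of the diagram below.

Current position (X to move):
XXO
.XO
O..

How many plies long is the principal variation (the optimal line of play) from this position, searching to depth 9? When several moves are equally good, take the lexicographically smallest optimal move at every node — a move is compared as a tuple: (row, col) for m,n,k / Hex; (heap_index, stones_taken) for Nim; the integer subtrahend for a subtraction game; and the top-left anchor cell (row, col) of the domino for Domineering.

PV length from [XXO/.XO/O..]: 1 ply

[XXO/.XO/O..] X move#1: (1,0):-1/XXO/XXO/O.., (2,1):+1/XXO/.XO/OX.*, (2,2):+1/XXO/.XO/O.X
[XXO/.XO/OX.] end (terminal -1, O#2); searched XXO/.XO/O.. to 9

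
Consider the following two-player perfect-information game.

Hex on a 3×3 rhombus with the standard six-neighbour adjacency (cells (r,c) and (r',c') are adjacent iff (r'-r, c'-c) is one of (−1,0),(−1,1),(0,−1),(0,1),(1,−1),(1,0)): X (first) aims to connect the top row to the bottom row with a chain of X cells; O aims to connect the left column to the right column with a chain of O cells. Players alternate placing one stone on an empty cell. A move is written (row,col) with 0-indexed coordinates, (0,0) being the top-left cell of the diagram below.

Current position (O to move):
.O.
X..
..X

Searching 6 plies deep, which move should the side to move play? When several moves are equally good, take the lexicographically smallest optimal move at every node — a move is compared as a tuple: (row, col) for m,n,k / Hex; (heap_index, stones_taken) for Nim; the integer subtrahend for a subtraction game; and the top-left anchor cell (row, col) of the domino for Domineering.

ply 1, O at .O./X../..X | (0,0)=-1→OO./X../..X; (0,2)=-1→.OO/X../..X; (1,1)=+1→.O./XO./..X*; (1,2)=-1→.O./X.O/..X; (2,0)=-1→.O./X../O.X; (2,1)=-1→.O./X../.OX
ply 2, X at .O./XO./..X | (0,0)=-1→XO./XO./..X*; (0,2)=-1→.OX/XO./..X; (1,2)=-1→.O./XOX/..X; (2,0)=-1→.O./XO./X.X; (2,1)=-1→.O./XO./.XX
ply 3, O at XO./XO./..X | (0,2)=-1→XOO/XO./..X; (1,2)=-1→XO./XOO/..X; (2,0)=+1→XO./XO./O.X*; (2,1)=-1→XO./XO./.OX
ply 4, X at XO./XO./O.X | (0,2)=-1→XOX/XO./O.X*; (1,2)=-1→XO./XOX/O.X; (2,1)=-1→XO./XO./OXX
ply 5, O at XOX/XO./O.X | (1,2)=+1→XOX/XOO/O.X*; (2,1)=-1→XOX/XO./OOX
ply 6: XOX/XOO/O.X is terminal -1 (X); from .O./X../..X depth 6

O's best at [.O./X../..X]: (1,1)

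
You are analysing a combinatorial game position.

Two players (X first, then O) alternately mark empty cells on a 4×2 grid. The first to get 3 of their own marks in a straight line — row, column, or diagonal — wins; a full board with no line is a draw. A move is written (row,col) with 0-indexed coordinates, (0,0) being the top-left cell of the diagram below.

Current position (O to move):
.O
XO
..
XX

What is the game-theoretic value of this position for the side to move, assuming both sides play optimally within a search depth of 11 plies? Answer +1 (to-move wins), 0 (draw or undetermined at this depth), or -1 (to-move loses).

value(.O/XO/../XX, O) = +1

ply 1, O at .O/XO/../XX | (0,0)=-1→OO/XO/../XX; (2,0)=+0→.O/XO/O./XX; (2,1)=+1→.O/XO/.O/XX*
ply 2: .O/XO/.O/XX is terminal -1 (X); from .O/XO/../XX depth 11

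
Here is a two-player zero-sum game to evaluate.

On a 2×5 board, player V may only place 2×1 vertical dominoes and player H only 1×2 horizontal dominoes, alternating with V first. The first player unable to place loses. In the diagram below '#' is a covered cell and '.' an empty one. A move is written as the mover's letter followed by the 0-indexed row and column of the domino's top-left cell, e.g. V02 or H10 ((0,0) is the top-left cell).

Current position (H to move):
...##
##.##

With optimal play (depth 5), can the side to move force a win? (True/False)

H winning at [...##/##.##]: True

ply 1, H at ...##/##.## | H00=-1→##.##/##.##; H01=+1→.####/##.##*
ply 2: .####/##.## is terminal -1 (V); from ...##/##.## depth 5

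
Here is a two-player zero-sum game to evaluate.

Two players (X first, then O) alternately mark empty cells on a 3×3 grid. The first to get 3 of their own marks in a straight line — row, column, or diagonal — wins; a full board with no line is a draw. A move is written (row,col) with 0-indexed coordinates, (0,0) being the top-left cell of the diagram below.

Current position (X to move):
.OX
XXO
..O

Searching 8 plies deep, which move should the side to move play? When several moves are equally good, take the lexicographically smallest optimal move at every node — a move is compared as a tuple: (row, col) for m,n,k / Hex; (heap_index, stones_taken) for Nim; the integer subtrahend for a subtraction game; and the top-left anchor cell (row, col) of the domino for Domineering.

p1 X@[.OX/XXO/..O]: (0,0)[XOX/XXO/..O]+0 (2,0)[.OX/XXO/X.O]+1* (2,1)[.OX/XXO/.XO]+0
p2 O@[.OX/XXO/X.O] terminal -1; root [.OX/XXO/..O] d8

X's best at [.OX/XXO/..O]: (2,0)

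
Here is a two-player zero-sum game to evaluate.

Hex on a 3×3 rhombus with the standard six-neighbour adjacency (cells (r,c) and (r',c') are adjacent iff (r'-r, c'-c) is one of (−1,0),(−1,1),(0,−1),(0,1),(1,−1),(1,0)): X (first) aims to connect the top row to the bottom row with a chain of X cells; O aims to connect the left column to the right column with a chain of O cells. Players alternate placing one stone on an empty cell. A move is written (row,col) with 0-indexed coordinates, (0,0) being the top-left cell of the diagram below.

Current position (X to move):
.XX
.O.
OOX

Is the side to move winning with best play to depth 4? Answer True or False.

X winning at [.XX/.O./OOX]: True

p1 X@[.XX/.O./OOX]: (0,0)[XXX/.O./OOX]-1 (1,0)[.XX/XO./OOX]-1 (1,2)[.XX/.OX/OOX]+1*
p2 O@[.XX/.OX/OOX] terminal -1; root [.XX/.O./OOX] d4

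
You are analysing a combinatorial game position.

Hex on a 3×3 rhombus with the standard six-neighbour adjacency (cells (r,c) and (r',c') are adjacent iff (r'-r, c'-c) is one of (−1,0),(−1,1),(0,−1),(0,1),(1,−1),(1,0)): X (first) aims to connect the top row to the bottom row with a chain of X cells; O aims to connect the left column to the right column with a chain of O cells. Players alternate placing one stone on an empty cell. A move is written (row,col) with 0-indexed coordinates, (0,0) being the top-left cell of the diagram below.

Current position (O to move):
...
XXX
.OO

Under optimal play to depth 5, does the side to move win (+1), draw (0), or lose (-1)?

value(.../XXX/.OO, O) = +1

[.../XXX/.OO] O move#1: (0,0):-1/O../XXX/.OO, (0,1):-1/.O./XXX/.OO, (0,2):-1/..O/XXX/.OO, (2,0):+1/.../XXX/OOO*
[.../XXX/OOO] end (terminal -1, X#2); searched .../XXX/.OO to 5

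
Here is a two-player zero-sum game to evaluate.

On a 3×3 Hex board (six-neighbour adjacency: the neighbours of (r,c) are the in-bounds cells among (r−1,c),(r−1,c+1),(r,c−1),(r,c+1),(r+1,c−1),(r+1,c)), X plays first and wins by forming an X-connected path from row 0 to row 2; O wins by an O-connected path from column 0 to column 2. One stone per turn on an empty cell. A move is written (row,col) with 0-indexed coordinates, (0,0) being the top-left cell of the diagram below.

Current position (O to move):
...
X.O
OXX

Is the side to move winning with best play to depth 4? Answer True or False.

p1 O@[.../X.O/OXX]: (0,0)[O../X.O/OXX]-1 (0,1)[.O./X.O/OXX]-1 (0,2)[..O/X.O/OXX]-1 (1,1)[.../XOO/OXX]+1*
p2 X@[.../XOO/OXX] terminal -1; root [.../X.O/OXX] d4

O winning at [.../X.O/OXX]: True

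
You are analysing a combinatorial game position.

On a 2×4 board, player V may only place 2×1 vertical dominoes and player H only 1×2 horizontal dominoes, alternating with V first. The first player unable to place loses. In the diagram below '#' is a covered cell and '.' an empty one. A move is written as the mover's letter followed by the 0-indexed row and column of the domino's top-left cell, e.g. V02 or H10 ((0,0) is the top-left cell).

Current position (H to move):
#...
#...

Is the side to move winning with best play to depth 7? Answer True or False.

H winning at [#.../#...]: True

[#.../#...] H move#1: H01:+1/###./#...*, H02:+1/#.##/#..., H11:+1/#.../###., H12:+1/#.../#.##
[###./#...] V move#2: V03:-1/####/#..#*
[####/#..#] H move#3: H11:+1/####/####*
[####/####] end (terminal -1, V#4); searched #.../#... to 7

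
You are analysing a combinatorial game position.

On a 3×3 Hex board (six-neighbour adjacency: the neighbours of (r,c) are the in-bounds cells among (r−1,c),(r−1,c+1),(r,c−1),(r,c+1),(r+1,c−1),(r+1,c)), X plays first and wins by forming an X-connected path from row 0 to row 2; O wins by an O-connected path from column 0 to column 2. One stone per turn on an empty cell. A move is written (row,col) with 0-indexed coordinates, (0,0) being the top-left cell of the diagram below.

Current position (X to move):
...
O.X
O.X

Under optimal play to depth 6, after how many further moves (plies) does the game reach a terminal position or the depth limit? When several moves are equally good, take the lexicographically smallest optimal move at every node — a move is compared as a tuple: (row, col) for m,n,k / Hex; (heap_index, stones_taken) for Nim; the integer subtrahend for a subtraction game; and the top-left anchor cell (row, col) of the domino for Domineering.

PV length from [.../O.X/O.X]: 3 plies

ply 1, X at .../O.X/O.X | (0,0)=-1→X../O.X/O.X; (0,1)=+1→.X./O.X/O.X*; (0,2)=+1→..X/O.X/O.X; (1,1)=+1→.../OXX/O.X; (2,1)=-1→.../O.X/OXX
ply 2, O at .X./O.X/O.X | (0,0)=-1→OX./O.X/O.X*; (0,2)=-1→.XO/O.X/O.X; (1,1)=-1→.X./OOX/O.X; (2,1)=-1→.X./O.X/OOX
ply 3, X at OX./O.X/O.X | (0,2)=+1→OXX/O.X/O.X*; (1,1)=+1→OX./OXX/O.X; (2,1)=+1→OX./O.X/OXX
ply 4: OXX/O.X/O.X is terminal -1 (O); from .../O.X/O.X depth 6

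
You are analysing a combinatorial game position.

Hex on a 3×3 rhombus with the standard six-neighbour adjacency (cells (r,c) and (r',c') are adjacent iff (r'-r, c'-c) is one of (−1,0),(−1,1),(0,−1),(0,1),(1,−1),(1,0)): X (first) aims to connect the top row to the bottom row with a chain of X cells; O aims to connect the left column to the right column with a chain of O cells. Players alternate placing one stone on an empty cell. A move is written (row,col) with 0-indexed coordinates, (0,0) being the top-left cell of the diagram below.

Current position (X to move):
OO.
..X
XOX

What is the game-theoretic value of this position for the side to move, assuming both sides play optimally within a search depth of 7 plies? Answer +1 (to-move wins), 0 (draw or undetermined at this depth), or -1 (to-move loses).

ply 1, X at OO./..X/XOX | (0,2)=+1→OOX/..X/XOX*; (1,0)=-1→OO./X.X/XOX; (1,1)=-1→OO./.XX/XOX
ply 2: OOX/..X/XOX is terminal -1 (O); from OO./..X/XOX depth 7

value(OO./..X/XOX, X) = +1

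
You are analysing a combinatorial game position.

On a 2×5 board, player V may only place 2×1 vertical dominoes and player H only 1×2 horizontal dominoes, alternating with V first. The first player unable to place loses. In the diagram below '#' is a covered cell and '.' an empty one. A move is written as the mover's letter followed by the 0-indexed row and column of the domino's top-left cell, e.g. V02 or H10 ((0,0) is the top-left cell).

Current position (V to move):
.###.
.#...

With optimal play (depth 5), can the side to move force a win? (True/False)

[.###./.#...] V move#1: V00:-1/####./##..., V04:+1/.####/.#..#*
[.####/.#..#] H move#2: H12:-1/.####/.####*
[.####/.####] V move#3: V00:+1/#####/#####*
[#####/#####] end (terminal -1, H#4); searched .###./.#... to 5

V winning at [.###./.#...]: True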